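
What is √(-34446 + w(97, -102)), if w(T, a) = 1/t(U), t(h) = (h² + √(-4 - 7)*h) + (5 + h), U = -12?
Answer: √((-4719101 + 413352*I*√11)/(137 - 12*I*√11)) ≈ 0.e-6 + 185.6*I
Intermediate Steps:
t(h) = 5 + h + h² + I*h*√11 (t(h) = (h² + √(-11)*h) + (5 + h) = (h² + (I*√11)*h) + (5 + h) = (h² + I*h*√11) + (5 + h) = 5 + h + h² + I*h*√11)
w(T, a) = 1/(137 - 12*I*√11) (w(T, a) = 1/(5 - 12 + (-12)² + I*(-12)*√11) = 1/(5 - 12 + 144 - 12*I*√11) = 1/(137 - 12*I*√11))
√(-34446 + w(97, -102)) = √(-34446 + (137/20353 + 12*I*√11/20353)) = √(-701079301/20353 + 12*I*√11/20353)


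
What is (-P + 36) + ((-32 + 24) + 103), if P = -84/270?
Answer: 5909/45 ≈ 131.31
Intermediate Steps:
P = -14/45 (P = -84*1/270 = -14/45 ≈ -0.31111)
(-P + 36) + ((-32 + 24) + 103) = (-1*(-14/45) + 36) + ((-32 + 24) + 103) = (14/45 + 36) + (-8 + 103) = 1634/45 + 95 = 5909/45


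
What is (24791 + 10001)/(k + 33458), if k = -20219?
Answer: 34792/13239 ≈ 2.6280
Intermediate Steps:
(24791 + 10001)/(k + 33458) = (24791 + 10001)/(-20219 + 33458) = 34792/13239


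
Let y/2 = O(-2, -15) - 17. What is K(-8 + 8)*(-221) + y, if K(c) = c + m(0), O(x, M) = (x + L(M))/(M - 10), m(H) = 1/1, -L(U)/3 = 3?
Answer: -6353/25 ≈ -254.12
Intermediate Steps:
L(U) = -9 (L(U) = -3*3 = -9)
m(H) = 1
O(x, M) = (-9 + x)/(-10 + M) (O(x, M) = (x - 9)/(M - 10) = (-9 + x)/(-10 + M))
K(c) = 1 + c (K(c) = c + 1 = 1 + c)
y = -828/25 (y = 2*((-9 - 2)/(-10 - 15) - 17) = 2*(-11/(-25) - 17) = 2*(-1/25*(-11) - 17) = 2*(11/25 - 17) = 2*(-414/25) = -828/25 ≈ -33.120)
K(-8 + 8)*(-221) + y = (1 + (-8 + 8))*(-221) - 828/25 = (1 + 0)*(-221) - 828/25 = 1*(-221) - 828/25 = -221 - 828/25 = -6353/25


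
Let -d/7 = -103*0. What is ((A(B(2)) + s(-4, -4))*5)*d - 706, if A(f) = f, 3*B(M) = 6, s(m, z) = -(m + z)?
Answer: -706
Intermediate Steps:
s(m, z) = -m - z
B(M) = 2 (B(M) = (1/3)*6 = 2)
d = 0 (d = -(-721)*0 = -7*0 = 0)
((A(B(2)) + s(-4, -4))*5)*d - 706 = ((2 + (-1*(-4) - 1*(-4)))*5)*0 - 706 = ((2 + (4 + 4))*5)*0 - 706 = ((2 + 8)*5)*0 - 706 = (10*5)*0 - 706 = 50*0 - 706 = 0 - 706 = -706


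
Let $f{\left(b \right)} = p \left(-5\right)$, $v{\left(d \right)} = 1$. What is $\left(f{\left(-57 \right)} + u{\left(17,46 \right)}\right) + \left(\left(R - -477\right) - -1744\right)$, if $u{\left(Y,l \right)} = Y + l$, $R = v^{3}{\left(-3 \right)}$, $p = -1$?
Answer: $2290$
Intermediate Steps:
$R = 1$ ($R = 1^{3} = 1$)
$f{\left(b \right)} = 5$ ($f{\left(b \right)} = \left(-1\right) \left(-5\right) = 5$)
$\left(f{\left(-57 \right)} + u{\left(17,46 \right)}\right) + \left(\left(R - -477\right) - -1744\right) = \left(5 + \left(17 + 46\right)\right) + \left(\left(1 - -477\right) - -1744\right) = \left(5 + 63\right) + \left(\left(1 + 477\right) + 1744\right) = 68 + \left(478 + 1744\right) = 68 + 2222 = 2290$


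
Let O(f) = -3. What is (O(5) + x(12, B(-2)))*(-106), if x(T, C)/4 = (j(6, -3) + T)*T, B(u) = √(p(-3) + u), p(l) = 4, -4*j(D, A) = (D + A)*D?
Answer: -37842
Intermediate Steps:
j(D, A) = -D*(A + D)/4 (j(D, A) = -(D + A)*D/4 = -(A + D)*D/4 = -D*(A + D)/4)
B(u) = √(4 + u)
x(T, C) = 4*T*(-9/2 + T) (x(T, C) = 4*((-¼*6*(-3 + 6) + T)*T) = 4*((-¼*6*3 + T)*T) = 4*((-9/2 + T)*T) = 4*(T*(-9/2 + T)) = 4*T*(-9/2 + T))
(O(5) + x(12, B(-2)))*(-106) = (-3 + 2*12*(-9 + 2*12))*(-106) = (-3 + 2*12*(-9 + 24))*(-106) = (-3 + 2*12*15)*(-106) = (-3 + 360)*(-106) = 357*(-106) = -37842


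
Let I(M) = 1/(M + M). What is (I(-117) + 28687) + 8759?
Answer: 8762363/234 ≈ 37446.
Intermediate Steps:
I(M) = 1/(2*M)
(I(-117) + 28687) + 8759 = ((½)/(-117) + 28687) + 8759 = ((½)*(-1/117) + 28687) + 8759 = (-1/234 + 28687) + 8759 = 6712757/234 + 8759 = 8762363/234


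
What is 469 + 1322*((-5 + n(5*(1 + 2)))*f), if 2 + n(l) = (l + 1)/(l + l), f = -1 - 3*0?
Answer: 135269/15 ≈ 9017.9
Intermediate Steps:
f = -1 (f = -1 + 0 = -1)
n(l) = -2 + (1 + l)/(2*l) (n(l) = -2 + (l + 1)/(l + l) = -2 + (1 + l)/((2*l)) = -2 + (1 + l)*(1/(2*l)) = -2 + (1 + l)/(2*l))
469 + 1322*((-5 + n(5*(1 + 2)))*f) = 469 + 1322*((-5 + (1 - 15*(1 + 2))/(2*((5*(1 + 2)))))*(-1)) = 469 + 1322*((-5 + (1 - 15*3)/(2*((5*3))))*(-1)) = 469 + 1322*((-5 + (½)*(1 - 3*15)/15)*(-1)) = 469 + 1322*((-5 + (½)*(1/15)*(1 - 45))*(-1)) = 469 + 1322*((-5 + (½)*(1/15)*(-44))*(-1)) = 469 + 1322*((-5 - 22/15)*(-1)) = 469 + 1322*(-97/15*(-1)) = 469 + 1322*(97/15) = 469 + 128234/15 = 135269/15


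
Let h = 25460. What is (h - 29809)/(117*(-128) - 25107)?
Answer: 4349/40083 ≈ 0.10850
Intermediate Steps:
(h - 29809)/(117*(-128) - 25107) = (25460 - 29809)/(117*(-128) - 25107) = -4349/(-14976 - 25107) = -4349/(-40083) = -4349*(-1/40083) = 4349/40083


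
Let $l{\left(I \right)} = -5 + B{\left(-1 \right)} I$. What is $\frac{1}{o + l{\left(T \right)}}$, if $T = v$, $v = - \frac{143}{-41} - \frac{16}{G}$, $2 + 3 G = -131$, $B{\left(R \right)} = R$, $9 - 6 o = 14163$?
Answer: $- \frac{5453}{12911879} \approx -0.00042232$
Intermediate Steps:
$o = -2359$ ($o = \frac{3}{2} - \frac{4721}{2} = -2359$)
$G = - \frac{133}{3}$ ($G = - \frac{2}{3} + \frac{1}{3} \left(-131\right) = - \frac{2}{3} - \frac{131}{3} = - \frac{133}{3} \approx -44.333$)
$v = \frac{20987}{5453}$ ($v = - \frac{143}{-41} - \frac{16}{- \frac{133}{3}} = \left(-143\right) \left(- \frac{1}{41}\right) - - \frac{48}{133} = \frac{143}{41} + \frac{48}{133} = \frac{20987}{5453} \approx 3.8487$)
$T = \frac{20987}{5453} \approx 3.8487$
$l{\left(I \right)} = -5 - I$
$\frac{1}{o + l{\left(T \right)}} = \frac{1}{-2359 - \frac{48252}{5453}} = \frac{1}{- \frac{12911879}{5453}} = - \frac{5453}{12911879}$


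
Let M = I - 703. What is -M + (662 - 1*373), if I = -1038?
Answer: 2030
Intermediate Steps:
M = -1741 (M = -1038 - 703 = -1741)
-M + (662 - 1*373) = -1*(-1741) + (662 - 1*373) = 1741 + (662 - 373) = 1741 + 289 = 2030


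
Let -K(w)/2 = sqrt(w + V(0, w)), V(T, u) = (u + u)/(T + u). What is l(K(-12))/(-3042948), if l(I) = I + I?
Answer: I*sqrt(10)/760737 ≈ 4.1569e-6*I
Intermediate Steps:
V(T, u) = 2*u/(T + u) (V(T, u) = (2*u)/(T + u) = 2*u/(T + u))
K(w) = -2*sqrt(2 + w) (K(w) = -2*sqrt(w + 2*w/(0 + w)) = -2*sqrt(w + 2*w/w) = -2*sqrt(w + 2) = -2*sqrt(2 + w))
l(I) = 2*I
l(K(-12))/(-3042948) = (2*(-2*sqrt(2 - 12)))/(-3042948) = (2*(-2*I*sqrt(10)))*(-1/3042948) = -4*I*sqrt(10)*(-1/3042948) = I*sqrt(10)/760737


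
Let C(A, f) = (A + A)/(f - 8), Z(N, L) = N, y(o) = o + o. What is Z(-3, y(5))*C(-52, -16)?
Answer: -13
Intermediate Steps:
y(o) = 2*o
C(A, f) = 2*A/(-8 + f) (C(A, f) = (2*A)/(-8 + f) = 2*A/(-8 + f))
Z(-3, y(5))*C(-52, -16) = -6*(-52)/(-8 - 16) = -6*(-52)/(-24) = -6*(-52)*(-1)/24 = -3*13/3 = -13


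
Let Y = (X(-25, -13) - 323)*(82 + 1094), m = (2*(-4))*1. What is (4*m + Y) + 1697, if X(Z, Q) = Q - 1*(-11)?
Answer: -380535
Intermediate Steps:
m = -8 (m = -8*1 = -8)
X(Z, Q) = 11 + Q (X(Z, Q) = Q + 11 = 11 + Q)
Y = -382200 (Y = ((11 - 13) - 323)*(82 + 1094) = (-2 - 323)*1176 = -325*1176 = -382200)
(4*m + Y) + 1697 = (4*(-8) - 382200) + 1697 = (-32 - 382200) + 1697 = -382232 + 1697 = -380535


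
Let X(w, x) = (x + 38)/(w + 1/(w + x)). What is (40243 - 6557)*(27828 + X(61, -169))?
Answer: 6174269481168/6587 ≈ 9.3734e+8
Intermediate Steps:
X(w, x) = (38 + x)/(w + 1/(w + x))
(40243 - 6557)*(27828 + X(61, -169)) = (40243 - 6557)*(27828 + ((-169)² + 38*61 + 38*(-169) + 61*(-169))/(1 + 61² + 61*(-169))) = 33686*(27828 + (28561 + 2318 - 6422 - 10309)/(1 + 3721 - 10309)) = 33686*(27828 + 14148/(-6587)) = 33686*(27828 - 1/6587*14148) = 33686*(27828 - 14148/6587) = 33686*(183288888/6587) = 6174269481168/6587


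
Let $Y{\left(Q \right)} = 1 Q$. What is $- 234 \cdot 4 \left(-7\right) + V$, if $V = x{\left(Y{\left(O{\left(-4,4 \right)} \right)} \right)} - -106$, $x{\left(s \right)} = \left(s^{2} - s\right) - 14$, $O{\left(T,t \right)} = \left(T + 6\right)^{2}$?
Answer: $6656$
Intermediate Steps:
$O{\left(T,t \right)} = \left(6 + T\right)^{2}$
$Y{\left(Q \right)} = Q$
$x{\left(s \right)} = -14 + s^{2} - s$
$V = 104$ ($V = \left(-14 + \left(\left(6 - 4\right)^{2}\right)^{2} - \left(6 - 4\right)^{2}\right) - -106 = \left(-14 + \left(2^{2}\right)^{2} - 2^{2}\right) + 106 = \left(-14 + 4^{2} - 4\right) + 106 = \left(-14 + 16 - 4\right) + 106 = -2 + 106 = 104$)
$- 234 \cdot 4 \left(-7\right) + V = - 234 \cdot 4 \left(-7\right) + 104 = \left(-234\right) \left(-28\right) + 104 = 6552 + 104 = 6656$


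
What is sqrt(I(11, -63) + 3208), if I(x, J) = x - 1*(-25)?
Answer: 2*sqrt(811) ≈ 56.956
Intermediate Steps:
I(x, J) = 25 + x (I(x, J) = x + 25 = 25 + x)
sqrt(I(11, -63) + 3208) = sqrt((25 + 11) + 3208) = sqrt(36 + 3208) = sqrt(3244) = 2*sqrt(811)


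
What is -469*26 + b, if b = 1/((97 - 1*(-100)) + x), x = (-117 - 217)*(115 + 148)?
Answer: -1068743131/87645 ≈ -12194.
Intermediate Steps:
x = -87842 (x = -334*263 = -87842)
b = -1/87645 (b = 1/((97 - 1*(-100)) - 87842) = 1/((97 + 100) - 87842) = 1/(197 - 87842) = 1/(-87645) = -1/87645 ≈ -1.1410e-5)
-469*26 + b = -469*26 - 1/87645 = -12194 - 1/87645 = -1068743131/87645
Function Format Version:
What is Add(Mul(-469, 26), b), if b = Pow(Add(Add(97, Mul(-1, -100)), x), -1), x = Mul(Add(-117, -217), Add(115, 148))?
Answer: Rational(-1068743131, 87645) ≈ -12194.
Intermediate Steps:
x = -87842 (x = Mul(-334, 263) = -87842)
b = Rational(-1, 87645) (b = Pow(Add(Add(97, Mul(-1, -100)), -87842), -1) = Pow(Add(Add(97, 100), -87842), -1) = Pow(Add(197, -87842), -1) = Pow(-87645, -1) = Rational(-1, 87645) ≈ -1.1410e-5)
Add(Mul(-469, 26), b) = Add(Mul(-469, 26), Rational(-1, 87645)) = Add(-12194, Rational(-1, 87645)) = Rational(-1068743131, 87645)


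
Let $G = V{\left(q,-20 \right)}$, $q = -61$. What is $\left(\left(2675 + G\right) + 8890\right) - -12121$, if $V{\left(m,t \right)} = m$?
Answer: $23625$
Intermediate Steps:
$G = -61$
$\left(\left(2675 + G\right) + 8890\right) - -12121 = \left(\left(2675 - 61\right) + 8890\right) - -12121 = \left(2614 + 8890\right) + 12121 = 11504 + 12121 = 23625$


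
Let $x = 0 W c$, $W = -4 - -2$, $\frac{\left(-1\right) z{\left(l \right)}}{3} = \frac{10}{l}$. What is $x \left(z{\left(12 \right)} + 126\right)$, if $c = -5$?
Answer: $0$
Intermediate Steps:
$z{\left(l \right)} = - \frac{30}{l}$ ($z{\left(l \right)} = - 3 \frac{10}{l} = - \frac{30}{l}$)
$W = -2$ ($W = -4 + 2 = -2$)
$x = 0$ ($x = 0 \left(-2\right) \left(-5\right) = 0 \left(-5\right) = 0$)
$x \left(z{\left(12 \right)} + 126\right) = 0 \left(- \frac{30}{12} + 126\right) = 0 \left(\left(-30\right) \frac{1}{12} + 126\right) = 0 \left(- \frac{5}{2} + 126\right) = 0 \cdot \frac{247}{2} = 0$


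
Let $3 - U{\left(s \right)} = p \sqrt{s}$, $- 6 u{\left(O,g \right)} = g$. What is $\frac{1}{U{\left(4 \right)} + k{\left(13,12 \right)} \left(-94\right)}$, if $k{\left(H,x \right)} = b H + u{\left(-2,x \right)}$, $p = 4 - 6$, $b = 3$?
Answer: $- \frac{1}{3471} \approx -0.0002881$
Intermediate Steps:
$u{\left(O,g \right)} = - \frac{g}{6}$
$p = -2$
$k{\left(H,x \right)} = 3 H - \frac{x}{6}$
$U{\left(s \right)} = 3 + 2 \sqrt{s}$ ($U{\left(s \right)} = 3 - - 2 \sqrt{s} = 3 + 2 \sqrt{s}$)
$\frac{1}{U{\left(4 \right)} + k{\left(13,12 \right)} \left(-94\right)} = \frac{1}{\left(3 + 2 \sqrt{4}\right) + \left(3 \cdot 13 - 2\right) \left(-94\right)} = \frac{1}{\left(3 + 2 \cdot 2\right) + \left(39 - 2\right) \left(-94\right)} = \frac{1}{\left(3 + 4\right) + 37 \left(-94\right)} = \frac{1}{7 - 3478} = \frac{1}{-3471} = - \frac{1}{3471}$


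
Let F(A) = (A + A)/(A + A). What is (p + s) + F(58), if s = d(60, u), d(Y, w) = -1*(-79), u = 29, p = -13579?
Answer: -13499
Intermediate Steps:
F(A) = 1 (F(A) = (2*A)/((2*A)) = (2*A)*(1/(2*A)) = 1)
d(Y, w) = 79
s = 79
(p + s) + F(58) = (-13579 + 79) + 1 = -13500 + 1 = -13499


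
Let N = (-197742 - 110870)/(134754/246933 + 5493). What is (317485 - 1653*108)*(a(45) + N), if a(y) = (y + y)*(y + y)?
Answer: 505435854139851048/452179241 ≈ 1.1178e+9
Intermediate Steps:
N = -25402162332/452179241 (N = -308612/(134754*(1/246933) + 5493) = -308612/(44918/82311 + 5493) = -308612/452179241/82311 = -308612*82311/452179241 = -25402162332/452179241 ≈ -56.177)
a(y) = 4*y² (a(y) = (2*y)*(2*y) = 4*y²)
(317485 - 1653*108)*(a(45) + N) = (317485 - 1653*108)*(4*45² - 25402162332/452179241) = (317485 - 178524)*(4*2025 - 25402162332/452179241) = 138961*(8100 - 25402162332/452179241) = 138961*(3637249689768/452179241) = 505435854139851048/452179241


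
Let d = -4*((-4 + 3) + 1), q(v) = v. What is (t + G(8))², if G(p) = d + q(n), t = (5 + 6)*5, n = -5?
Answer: 2500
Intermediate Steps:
d = 0 (d = -4*(-1 + 1) = -4*0 = 0)
t = 55 (t = 11*5 = 55)
G(p) = -5 (G(p) = 0 - 5 = -5)
(t + G(8))² = (55 - 5)² = 50² = 2500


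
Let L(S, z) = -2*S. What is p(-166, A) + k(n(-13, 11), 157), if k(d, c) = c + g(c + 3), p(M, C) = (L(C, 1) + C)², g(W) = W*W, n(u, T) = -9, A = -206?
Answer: 68193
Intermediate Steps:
g(W) = W²
p(M, C) = C² (p(M, C) = (-2*C + C)² = (-C)² = C²)
k(d, c) = c + (3 + c)² (k(d, c) = c + (c + 3)² = c + (3 + c)²)
p(-166, A) + k(n(-13, 11), 157) = (-206)² + (157 + (3 + 157)²) = 42436 + (157 + 160²) = 42436 + (157 + 25600) = 42436 + 25757 = 68193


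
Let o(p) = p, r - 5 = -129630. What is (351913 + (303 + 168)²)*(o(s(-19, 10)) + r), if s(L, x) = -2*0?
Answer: -74372862250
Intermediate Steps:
s(L, x) = 0
r = -129625 (r = 5 - 129630 = -129625)
(351913 + (303 + 168)²)*(o(s(-19, 10)) + r) = (351913 + (303 + 168)²)*(0 - 129625) = (351913 + 471²)*(-129625) = (351913 + 221841)*(-129625) = 573754*(-129625) = -74372862250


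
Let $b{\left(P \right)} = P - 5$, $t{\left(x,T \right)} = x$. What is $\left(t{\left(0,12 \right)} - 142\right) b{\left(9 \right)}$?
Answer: $-568$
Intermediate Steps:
$b{\left(P \right)} = -5 + P$
$\left(t{\left(0,12 \right)} - 142\right) b{\left(9 \right)} = \left(0 - 142\right) \left(-5 + 9\right) = \left(-142\right) 4 = -568$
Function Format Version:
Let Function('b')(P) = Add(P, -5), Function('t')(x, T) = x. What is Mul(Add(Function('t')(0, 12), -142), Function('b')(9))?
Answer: -568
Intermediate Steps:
Function('b')(P) = Add(-5, P)
Mul(Add(Function('t')(0, 12), -142), Function('b')(9)) = Mul(Add(0, -142), Add(-5, 9)) = Mul(-142, 4) = -568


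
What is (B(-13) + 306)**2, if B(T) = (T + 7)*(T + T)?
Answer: 213444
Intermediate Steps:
B(T) = 2*T*(7 + T) (B(T) = (7 + T)*(2*T) = 2*T*(7 + T))
(B(-13) + 306)**2 = (2*(-13)*(7 - 13) + 306)**2 = (2*(-13)*(-6) + 306)**2 = (156 + 306)**2 = 462**2 = 213444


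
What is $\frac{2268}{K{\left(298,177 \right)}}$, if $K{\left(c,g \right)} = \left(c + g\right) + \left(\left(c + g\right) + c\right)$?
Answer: $\frac{189}{104} \approx 1.8173$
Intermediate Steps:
$K{\left(c,g \right)} = 2 g + 3 c$ ($K{\left(c,g \right)} = \left(c + g\right) + \left(g + 2 c\right) = 2 g + 3 c$)
$\frac{2268}{K{\left(298,177 \right)}} = \frac{2268}{2 \cdot 177 + 3 \cdot 298} = \frac{2268}{354 + 894} = \frac{2268}{1248} = 2268 \cdot \frac{1}{1248} = \frac{189}{104}$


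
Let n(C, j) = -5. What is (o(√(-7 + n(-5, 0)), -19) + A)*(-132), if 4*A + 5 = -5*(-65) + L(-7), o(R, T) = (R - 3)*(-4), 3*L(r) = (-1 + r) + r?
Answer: -11979 + 1056*I*√3 ≈ -11979.0 + 1829.0*I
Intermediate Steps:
L(r) = -⅓ + 2*r/3 (L(r) = ((-1 + r) + r)/3 = (-1 + 2*r)/3 = -⅓ + 2*r/3)
o(R, T) = 12 - 4*R (o(R, T) = (-3 + R)*(-4) = 12 - 4*R)
A = 315/4 (A = -5/4 + (-5*(-65) + (-⅓ + (⅔)*(-7)))/4 = -5/4 + (325 + (-⅓ - 14/3))/4 = -5/4 + (325 - 5)/4 = -5/4 + (¼)*320 = -5/4 + 80 = 315/4 ≈ 78.750)
(o(√(-7 + n(-5, 0)), -19) + A)*(-132) = ((12 - 4*√(-7 - 5)) + 315/4)*(-132) = ((12 - 8*I*√3) + 315/4)*(-132) = (363/4 - 8*I*√3)*(-132) = -11979 + 1056*I*√3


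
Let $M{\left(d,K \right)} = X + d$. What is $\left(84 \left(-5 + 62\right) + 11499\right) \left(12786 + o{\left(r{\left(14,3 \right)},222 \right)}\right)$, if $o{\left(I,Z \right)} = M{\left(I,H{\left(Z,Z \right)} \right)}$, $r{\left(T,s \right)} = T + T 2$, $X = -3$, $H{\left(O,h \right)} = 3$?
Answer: $208880775$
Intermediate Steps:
$M{\left(d,K \right)} = -3 + d$
$r{\left(T,s \right)} = 3 T$ ($r{\left(T,s \right)} = T + 2 T = 3 T$)
$o{\left(I,Z \right)} = -3 + I$
$\left(84 \left(-5 + 62\right) + 11499\right) \left(12786 + o{\left(r{\left(14,3 \right)},222 \right)}\right) = \left(84 \left(-5 + 62\right) + 11499\right) \left(12786 + \left(-3 + 3 \cdot 14\right)\right) = \left(84 \cdot 57 + 11499\right) \left(12786 + \left(-3 + 42\right)\right) = \left(4788 + 11499\right) \left(12786 + 39\right) = 16287 \cdot 12825 = 208880775$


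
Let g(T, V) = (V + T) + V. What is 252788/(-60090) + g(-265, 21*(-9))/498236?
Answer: -62993359919/14969500620 ≈ -4.2081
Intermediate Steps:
g(T, V) = T + 2*V (g(T, V) = (T + V) + V = T + 2*V)
252788/(-60090) + g(-265, 21*(-9))/498236 = 252788/(-60090) + (-265 + 2*(21*(-9)))/498236 = 252788*(-1/60090) + (-265 + 2*(-189))*(1/498236) = -126394/30045 + (-265 - 378)*(1/498236) = -126394/30045 - 643*1/498236 = -126394/30045 - 643/498236 = -62993359919/14969500620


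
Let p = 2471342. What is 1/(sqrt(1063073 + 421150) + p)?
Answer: 2471342/6107529796741 - sqrt(1484223)/6107529796741 ≈ 4.0444e-7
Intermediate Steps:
1/(sqrt(1063073 + 421150) + p) = 1/(sqrt(1063073 + 421150) + 2471342) = 1/(sqrt(1484223) + 2471342) = 1/(2471342 + sqrt(1484223))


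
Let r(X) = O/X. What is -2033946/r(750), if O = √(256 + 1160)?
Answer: -127121625*√354/59 ≈ -4.0539e+7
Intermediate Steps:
O = 2*√354 (O = √1416 = 2*√354 ≈ 37.630)
r(X) = 2*√354/X (r(X) = (2*√354)/X = 2*√354/X)
-2033946/r(750) = -2033946*125*√354/118 = -127121625*√354/59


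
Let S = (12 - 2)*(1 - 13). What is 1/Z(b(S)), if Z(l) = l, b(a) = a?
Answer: -1/120 ≈ -0.0083333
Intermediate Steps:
S = -120 (S = 10*(-12) = -120)
1/Z(b(S)) = 1/(-120) = -1/120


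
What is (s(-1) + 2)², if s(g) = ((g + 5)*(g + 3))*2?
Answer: 324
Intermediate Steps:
s(g) = 2*(3 + g)*(5 + g) (s(g) = ((5 + g)*(3 + g))*2 = ((3 + g)*(5 + g))*2 = 2*(3 + g)*(5 + g))
(s(-1) + 2)² = ((30 + 2*(-1)² + 16*(-1)) + 2)² = ((30 + 2*1 - 16) + 2)² = ((30 + 2 - 16) + 2)² = (16 + 2)² = 18² = 324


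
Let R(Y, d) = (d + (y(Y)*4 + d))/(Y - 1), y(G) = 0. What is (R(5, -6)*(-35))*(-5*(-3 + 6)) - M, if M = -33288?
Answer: 31713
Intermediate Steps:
R(Y, d) = 2*d/(-1 + Y) (R(Y, d) = (d + (0*4 + d))/(Y - 1) = (d + (0 + d))/(-1 + Y) = (d + d)/(-1 + Y) = (2*d)/(-1 + Y) = 2*d/(-1 + Y))
(R(5, -6)*(-35))*(-5*(-3 + 6)) - M = ((2*(-6)/(-1 + 5))*(-35))*(-5*(-3 + 6)) - 1*(-33288) = ((2*(-6)/4)*(-35))*(-5*3) + 33288 = ((2*(-6)*(1/4))*(-35))*(-15) + 33288 = -3*(-35)*(-15) + 33288 = 105*(-15) + 33288 = -1575 + 33288 = 31713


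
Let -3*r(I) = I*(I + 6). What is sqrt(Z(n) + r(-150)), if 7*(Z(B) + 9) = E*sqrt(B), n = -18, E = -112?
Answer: sqrt(-7209 - 48*I*sqrt(2)) ≈ 0.3997 - 84.907*I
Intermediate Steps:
Z(B) = -9 - 16*sqrt(B) (Z(B) = -9 + (-112*sqrt(B))/7 = -9 - 16*sqrt(B))
r(I) = -I*(6 + I)/3 (r(I) = -I*(I + 6)/3 = -I*(6 + I)/3)
sqrt(Z(n) + r(-150)) = sqrt((-9 - 48*I*sqrt(2)) - 1/3*(-150)*(6 - 150)) = sqrt((-9 - 48*I*sqrt(2)) - 1/3*(-150)*(-144)) = sqrt((-9 - 48*I*sqrt(2)) - 7200) = sqrt(-7209 - 48*I*sqrt(2))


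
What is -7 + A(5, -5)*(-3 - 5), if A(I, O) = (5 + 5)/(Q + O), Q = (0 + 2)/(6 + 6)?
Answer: 277/29 ≈ 9.5517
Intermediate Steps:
Q = 1/6 (Q = 2/12 = 2*(1/12) = 1/6 ≈ 0.16667)
A(I, O) = 10/(1/6 + O) (A(I, O) = (5 + 5)/(1/6 + O) = 10/(1/6 + O))
-7 + A(5, -5)*(-3 - 5) = -7 + (60/(1 + 6*(-5)))*(-3 - 5) = -7 + (60/(1 - 30))*(-8) = -7 + (60/(-29))*(-8) = -7 + (60*(-1/29))*(-8) = -7 - 60/29*(-8) = -7 + 480/29 = 277/29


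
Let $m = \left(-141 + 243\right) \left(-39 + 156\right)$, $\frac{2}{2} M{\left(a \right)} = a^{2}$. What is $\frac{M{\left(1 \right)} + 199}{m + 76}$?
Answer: $\frac{20}{1201} \approx 0.016653$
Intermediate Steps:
$M{\left(a \right)} = a^{2}$
$m = 11934$ ($m = 102 \cdot 117 = 11934$)
$\frac{M{\left(1 \right)} + 199}{m + 76} = \frac{1^{2} + 199}{11934 + 76} = \frac{1 + 199}{12010} = 200 \cdot \frac{1}{12010} = \frac{20}{1201}$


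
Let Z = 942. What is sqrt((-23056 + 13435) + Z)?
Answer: I*sqrt(8679) ≈ 93.161*I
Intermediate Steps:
sqrt((-23056 + 13435) + Z) = sqrt((-23056 + 13435) + 942) = sqrt(-9621 + 942) = sqrt(-8679) = I*sqrt(8679)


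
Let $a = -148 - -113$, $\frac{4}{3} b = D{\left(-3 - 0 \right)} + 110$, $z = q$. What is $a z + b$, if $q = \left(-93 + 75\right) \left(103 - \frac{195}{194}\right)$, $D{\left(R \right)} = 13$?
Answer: $\frac{24967413}{388} \approx 64349.0$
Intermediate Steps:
$q = - \frac{178083}{97}$ ($q = - 18 \left(103 - \frac{195}{194}\right) = \left(-18\right) \frac{19787}{194} = - \frac{178083}{97} \approx -1835.9$)
$z = - \frac{178083}{97} \approx -1835.9$
$b = \frac{369}{4}$ ($b = \frac{3 \left(13 + 110\right)}{4} = \frac{3}{4} \cdot 123 = \frac{369}{4} \approx 92.25$)
$a = -35$ ($a = -148 + 113 = -35$)
$a z + b = \left(-35\right) \left(- \frac{178083}{97}\right) + \frac{369}{4} = \frac{6232905}{97} + \frac{369}{4} = \frac{24967413}{388}$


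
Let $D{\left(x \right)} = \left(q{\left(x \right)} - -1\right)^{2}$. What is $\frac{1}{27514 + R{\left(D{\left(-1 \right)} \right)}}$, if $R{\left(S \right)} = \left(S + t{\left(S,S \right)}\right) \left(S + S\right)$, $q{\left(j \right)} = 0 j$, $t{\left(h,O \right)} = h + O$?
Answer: $\frac{1}{27520} \approx 3.6337 \cdot 10^{-5}$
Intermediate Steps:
$t{\left(h,O \right)} = O + h$
$q{\left(j \right)} = 0$
$D{\left(x \right)} = 1$ ($D{\left(x \right)} = \left(0 - -1\right)^{2} = \left(0 + \left(-4 + 5\right)\right)^{2} = \left(0 + 1\right)^{2} = 1^{2} = 1$)
$R{\left(S \right)} = 6 S^{2}$ ($R{\left(S \right)} = \left(S + \left(S + S\right)\right) \left(S + S\right) = \left(S + 2 S\right) 2 S = 3 S 2 S = 6 S^{2}$)
$\frac{1}{27514 + R{\left(D{\left(-1 \right)} \right)}} = \frac{1}{27514 + 6 \cdot 1^{2}} = \frac{1}{27514 + 6 \cdot 1} = \frac{1}{27514 + 6} = \frac{1}{27520}$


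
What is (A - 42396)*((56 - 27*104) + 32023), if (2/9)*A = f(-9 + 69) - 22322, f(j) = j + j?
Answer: -4165409655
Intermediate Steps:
f(j) = 2*j
A = -99909 (A = 9*(2*(-9 + 69) - 22322)/2 = 9*(2*60 - 22322)/2 = 9*(120 - 22322)/2 = (9/2)*(-22202) = -99909)
(A - 42396)*((56 - 27*104) + 32023) = (-99909 - 42396)*((56 - 27*104) + 32023) = -142305*((56 - 2808) + 32023) = -142305*(-2752 + 32023) = -142305*29271 = -4165409655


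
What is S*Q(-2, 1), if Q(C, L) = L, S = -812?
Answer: -812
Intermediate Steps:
S*Q(-2, 1) = -812*1 = -812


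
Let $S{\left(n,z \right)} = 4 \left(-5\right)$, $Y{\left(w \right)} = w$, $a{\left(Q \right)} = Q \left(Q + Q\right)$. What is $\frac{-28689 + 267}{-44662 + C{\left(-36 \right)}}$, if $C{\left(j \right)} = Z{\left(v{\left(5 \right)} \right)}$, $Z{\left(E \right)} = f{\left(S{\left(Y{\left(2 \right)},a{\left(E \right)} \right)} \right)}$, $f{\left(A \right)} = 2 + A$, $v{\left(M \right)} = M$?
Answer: $\frac{14211}{22340} \approx 0.63612$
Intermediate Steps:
$a{\left(Q \right)} = 2 Q^{2}$ ($a{\left(Q \right)} = Q 2 Q = 2 Q^{2}$)
$S{\left(n,z \right)} = -20$
$Z{\left(E \right)} = -18$ ($Z{\left(E \right)} = 2 - 20 = -18$)
$C{\left(j \right)} = -18$
$\frac{-28689 + 267}{-44662 + C{\left(-36 \right)}} = \frac{-28689 + 267}{-44662 - 18} = - \frac{28422}{-44680} = \left(-28422\right) \left(- \frac{1}{44680}\right) = \frac{14211}{22340}$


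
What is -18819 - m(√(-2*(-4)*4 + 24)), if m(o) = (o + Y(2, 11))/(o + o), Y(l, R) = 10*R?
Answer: -37639/2 - 55*√14/28 ≈ -18827.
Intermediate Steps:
m(o) = (110 + o)/(2*o) (m(o) = (o + 10*11)/(o + o) = (o + 110)/((2*o)) = (110 + o)*(1/(2*o)) = (110 + o)/(2*o))
-18819 - m(√(-2*(-4)*4 + 24)) = -18819 - (110 + √(-2*(-4)*4 + 24))/(2*(√(-2*(-4)*4 + 24))) = -18819 - (110 + √(8*4 + 24))/(2*(√(8*4 + 24))) = -18819 - (110 + √(32 + 24))/(2*(√(32 + 24))) = -18819 - (110 + √56)/(2*(√56)) = -18819 - (110 + 2*√14)/(2*(2*√14)) = -18819 - √14/28*(110 + 2*√14)/2 = -18819 - √14*(110 + 2*√14)/56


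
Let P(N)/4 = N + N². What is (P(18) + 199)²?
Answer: 2455489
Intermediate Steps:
P(N) = 4*N + 4*N² (P(N) = 4*(N + N²) = 4*N + 4*N²)
(P(18) + 199)² = (4*18*(1 + 18) + 199)² = (4*18*19 + 199)² = (1368 + 199)² = 1567² = 2455489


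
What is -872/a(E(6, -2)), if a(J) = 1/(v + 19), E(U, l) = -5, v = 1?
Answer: -17440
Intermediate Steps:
a(J) = 1/20 (a(J) = 1/(1 + 19) = 1/20)
-872/a(E(6, -2)) = -872/1/20 = -872*20 = -17440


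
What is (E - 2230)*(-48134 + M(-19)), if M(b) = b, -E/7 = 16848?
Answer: 5786353398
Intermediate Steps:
E = -117936 (E = -7*16848 = -117936)
(E - 2230)*(-48134 + M(-19)) = (-117936 - 2230)*(-48134 - 19) = -120166*(-48153) = 5786353398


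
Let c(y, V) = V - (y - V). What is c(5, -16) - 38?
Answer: -75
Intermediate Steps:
c(y, V) = -y + 2*V (c(y, V) = V + (V - y) = -y + 2*V)
c(5, -16) - 38 = (-1*5 + 2*(-16)) - 38 = (-5 - 32) - 38 = -37 - 38 = -75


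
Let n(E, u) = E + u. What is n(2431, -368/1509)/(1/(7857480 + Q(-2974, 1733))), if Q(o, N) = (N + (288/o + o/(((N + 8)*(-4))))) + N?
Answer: 149294976888686447375/7813200606 ≈ 1.9108e+10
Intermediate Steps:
Q(o, N) = 2*N + 288/o + o/(-32 - 4*N) (Q(o, N) = (N + (288/o + o/(((8 + N)*(-4))))) + N = (N + (288/o + o/(-32 - 4*N))) + N = (N + 288/o + o/(-32 - 4*N)) + N = 2*N + 288/o + o/(-32 - 4*N))
n(2431, -368/1509)/(1/(7857480 + Q(-2974, 1733))) = (2431 - 368/1509)/(1/(7857480 + (¼)*(9216 - 1*(-2974)² + 1152*1733 + 8*(-2974)*1733² + 64*1733*(-2974))/(-2974*(8 + 1733)))) = (2431 - 368*1/1509)/(1/(7857480 + (¼)*(-1/2974)*(9216 - 1*8844676 + 1996416 + 8*(-2974)*3003289 - 329852288)/1741)) = (2431 - 368/1509)/(1/(7857480 + (¼)*(-1/2974)*(1/1741)*(9216 - 8844676 + 1996416 - 71454251888 - 329852288))) = 3668011/(1509*(1/(7857480 + (¼)*(-1/2974)*(1/1741)*(-71790943220)))) = 3668011/(1509*(1/(7857480 + 17947735805/5177734))) = 3668011/(1509*(1/(40701889086125/5177734))) = 3668011/(1509*(5177734/40701889086125)) = (3668011/1509)*(40701889086125/5177734) = 149294976888686447375/7813200606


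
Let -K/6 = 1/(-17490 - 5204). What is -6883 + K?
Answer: -78101398/11347 ≈ -6883.0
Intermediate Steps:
K = 3/11347 (K = -6/(-17490 - 5204) = -6/(-22694) = -6*(-1/22694) = 3/11347 ≈ 0.00026439)
-6883 + K = -6883 + 3/11347 = -78101398/11347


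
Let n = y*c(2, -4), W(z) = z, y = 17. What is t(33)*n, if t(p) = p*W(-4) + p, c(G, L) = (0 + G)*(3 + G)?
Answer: -16830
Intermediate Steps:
c(G, L) = G*(3 + G)
t(p) = -3*p (t(p) = p*(-4) + p = -4*p + p = -3*p)
n = 170 (n = 17*(2*(3 + 2)) = 17*(2*5) = 17*10 = 170)
t(33)*n = -3*33*170 = -99*170 = -16830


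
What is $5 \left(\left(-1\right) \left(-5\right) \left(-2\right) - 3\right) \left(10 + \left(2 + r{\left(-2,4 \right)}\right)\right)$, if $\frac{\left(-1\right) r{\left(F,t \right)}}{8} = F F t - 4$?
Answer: $5460$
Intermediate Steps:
$r{\left(F,t \right)} = 32 - 8 t F^{2}$ ($r{\left(F,t \right)} = - 8 \left(F F t - 4\right) = - 8 \left(F^{2} t - 4\right) = - 8 \left(t F^{2} - 4\right) = - 8 \left(-4 + t F^{2}\right) = 32 - 8 t F^{2}$)
$5 \left(\left(-1\right) \left(-5\right) \left(-2\right) - 3\right) \left(10 + \left(2 + r{\left(-2,4 \right)}\right)\right) = 5 \left(\left(-1\right) \left(-5\right) \left(-2\right) - 3\right) \left(10 + \left(2 + \left(32 - 32 \left(-2\right)^{2}\right)\right)\right) = 5 \left(5 \left(-2\right) - 3\right) \left(10 + \left(2 + \left(32 - 32 \cdot 4\right)\right)\right) = 5 \left(-10 - 3\right) \left(10 + \left(2 + \left(32 - 128\right)\right)\right) = 5 \left(- 13 \left(10 + \left(2 - 96\right)\right)\right) = 5 \left(- 13 \left(10 - 94\right)\right) = 5 \left(\left(-13\right) \left(-84\right)\right) = 5 \cdot 1092 = 5460$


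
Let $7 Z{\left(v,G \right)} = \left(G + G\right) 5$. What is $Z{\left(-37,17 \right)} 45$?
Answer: $\frac{7650}{7} \approx 1092.9$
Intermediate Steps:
$Z{\left(v,G \right)} = \frac{10 G}{7}$ ($Z{\left(v,G \right)} = \frac{\left(G + G\right) 5}{7} = \frac{2 G 5}{7} = \frac{10 G}{7}$)
$Z{\left(-37,17 \right)} 45 = \frac{10}{7} \cdot 17 \cdot 45 = \frac{170}{7} \cdot 45 = \frac{7650}{7}$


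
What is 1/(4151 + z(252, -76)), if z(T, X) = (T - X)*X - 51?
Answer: -1/20828 ≈ -4.8012e-5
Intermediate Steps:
z(T, X) = -51 + X*(T - X) (z(T, X) = X*(T - X) - 51 = -51 + X*(T - X))
1/(4151 + z(252, -76)) = 1/(4151 + (-51 - 1*(-76)² + 252*(-76))) = 1/(4151 + (-51 - 1*5776 - 19152)) = 1/(4151 + (-51 - 5776 - 19152)) = 1/(4151 - 24979) = 1/(-20828) = -1/20828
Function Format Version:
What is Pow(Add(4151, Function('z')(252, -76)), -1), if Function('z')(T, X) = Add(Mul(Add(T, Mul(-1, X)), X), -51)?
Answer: Rational(-1, 20828) ≈ -4.8012e-5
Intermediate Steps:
Function('z')(T, X) = Add(-51, Mul(X, Add(T, Mul(-1, X)))) (Function('z')(T, X) = Add(Mul(X, Add(T, Mul(-1, X))), -51) = Add(-51, Mul(X, Add(T, Mul(-1, X)))))
Pow(Add(4151, Function('z')(252, -76)), -1) = Pow(Add(4151, Add(-51, Mul(-1, Pow(-76, 2)), Mul(252, -76))), -1) = Pow(Add(4151, Add(-51, Mul(-1, 5776), -19152)), -1) = Pow(Add(4151, Add(-51, -5776, -19152)), -1) = Pow(Add(4151, -24979), -1) = Pow(-20828, -1) = Rational(-1, 20828)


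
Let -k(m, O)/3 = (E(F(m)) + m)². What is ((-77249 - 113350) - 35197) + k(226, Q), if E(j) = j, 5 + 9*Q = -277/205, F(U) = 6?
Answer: -387268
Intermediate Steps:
Q = -434/615 (Q = -5/9 + (-277/205)/9 = -5/9 + (-277*1/205)/9 = -5/9 + (⅑)*(-277/205) = -5/9 - 277/1845 = -434/615 ≈ -0.70569)
k(m, O) = -3*(6 + m)²
((-77249 - 113350) - 35197) + k(226, Q) = ((-77249 - 113350) - 35197) - 3*(6 + 226)² = (-190599 - 35197) - 3*232² = -225796 - 3*53824 = -225796 - 161472 = -387268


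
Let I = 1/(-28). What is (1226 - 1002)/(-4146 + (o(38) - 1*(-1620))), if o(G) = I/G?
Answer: -238336/2687665 ≈ -0.088678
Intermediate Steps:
I = -1/28 ≈ -0.035714
o(G) = -1/(28*G)
(1226 - 1002)/(-4146 + (o(38) - 1*(-1620))) = (1226 - 1002)/(-4146 + (-1/28/38 - 1*(-1620))) = 224/(-4146 + (-1/28*1/38 + 1620)) = 224/(-4146 + (-1/1064 + 1620)) = 224/(-4146 + 1723679/1064) = 224/(-2687665/1064) = 224*(-1064/2687665) = -238336/2687665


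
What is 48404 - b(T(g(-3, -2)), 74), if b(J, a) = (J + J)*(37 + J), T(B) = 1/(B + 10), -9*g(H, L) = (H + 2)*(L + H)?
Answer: 349662128/7225 ≈ 48396.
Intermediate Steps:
g(H, L) = -(2 + H)*(H + L)/9 (g(H, L) = -(H + 2)*(L + H)/9 = -(2 + H)*(H + L)/9)
T(B) = 1/(10 + B)
b(J, a) = 2*J*(37 + J) (b(J, a) = (2*J)*(37 + J) = 2*J*(37 + J))
48404 - b(T(g(-3, -2)), 74) = 48404 - 2*(37 + 1/(10 + (-2/9*(-3) - 2/9*(-2) - 1/9*(-3)**2 - 1/9*(-3)*(-2))))/(10 + (-2/9*(-3) - 2/9*(-2) - 1/9*(-3)**2 - 1/9*(-3)*(-2))) = 48404 - 2*(37 + 1/(10 + (2/3 + 4/9 - 1/9*9 - 2/3)))/(10 + (2/3 + 4/9 - 1/9*9 - 2/3)) = 48404 - 2*(37 + 1/(10 + (2/3 + 4/9 - 1 - 2/3)))/(10 + (2/3 + 4/9 - 1 - 2/3)) = 48404 - 2*(37 + 1/(10 - 5/9))/(10 - 5/9) = 48404 - 2*(37 + 1/(85/9))/85/9 = 48404 - 2*9*(37 + 9/85)/85 = 48404 - 2*9*3154/(85*85) = 48404 - 1*56772/7225 = 48404 - 56772/7225 = 349662128/7225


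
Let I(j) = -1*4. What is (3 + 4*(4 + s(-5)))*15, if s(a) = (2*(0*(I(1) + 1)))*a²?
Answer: 285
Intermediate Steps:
I(j) = -4
s(a) = 0 (s(a) = (2*(0*(-4 + 1)))*a² = (2*(0*(-3)))*a² = (2*0)*a² = 0*a² = 0)
(3 + 4*(4 + s(-5)))*15 = (3 + 4*(4 + 0))*15 = (3 + 4*4)*15 = (3 + 16)*15 = 19*15 = 285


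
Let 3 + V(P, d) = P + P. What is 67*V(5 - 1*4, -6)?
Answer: -67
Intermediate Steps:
V(P, d) = -3 + 2*P (V(P, d) = -3 + (P + P) = -3 + 2*P)
67*V(5 - 1*4, -6) = 67*(-3 + 2*(5 - 1*4)) = 67*(-3 + 2*(5 - 4)) = 67*(-3 + 2*1) = 67*(-3 + 2) = 67*(-1) = -67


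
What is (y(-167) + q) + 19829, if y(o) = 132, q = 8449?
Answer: 28410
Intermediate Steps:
(y(-167) + q) + 19829 = (132 + 8449) + 19829 = 8581 + 19829 = 28410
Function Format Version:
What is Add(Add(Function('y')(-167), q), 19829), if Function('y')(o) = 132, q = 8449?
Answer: 28410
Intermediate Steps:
Add(Add(Function('y')(-167), q), 19829) = Add(Add(132, 8449), 19829) = Add(8581, 19829) = 28410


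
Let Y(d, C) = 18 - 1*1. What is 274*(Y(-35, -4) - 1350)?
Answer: -365242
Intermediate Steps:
Y(d, C) = 17 (Y(d, C) = 18 - 1 = 17)
274*(Y(-35, -4) - 1350) = 274*(17 - 1350) = 274*(-1333) = -365242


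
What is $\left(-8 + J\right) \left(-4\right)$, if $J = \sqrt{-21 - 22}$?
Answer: $32 - 4 i \sqrt{43} \approx 32.0 - 26.23 i$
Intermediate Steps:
$J = i \sqrt{43}$ ($J = \sqrt{-43} = i \sqrt{43} \approx 6.5574 i$)
$\left(-8 + J\right) \left(-4\right) = \left(-8 + i \sqrt{43}\right) \left(-4\right) = 32 - 4 i \sqrt{43}$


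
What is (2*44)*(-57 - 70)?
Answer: -11176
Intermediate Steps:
(2*44)*(-57 - 70) = 88*(-127) = -11176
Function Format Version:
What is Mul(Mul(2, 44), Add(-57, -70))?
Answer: -11176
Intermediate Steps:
Mul(Mul(2, 44), Add(-57, -70)) = Mul(88, -127) = -11176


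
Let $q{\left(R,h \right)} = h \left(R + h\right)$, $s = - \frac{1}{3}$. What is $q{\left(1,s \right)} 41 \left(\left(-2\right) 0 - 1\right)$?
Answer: $\frac{82}{9} \approx 9.1111$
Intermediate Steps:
$s = - \frac{1}{3}$ ($s = \left(-1\right) \frac{1}{3} = - \frac{1}{3} \approx -0.33333$)
$q{\left(1,s \right)} 41 \left(\left(-2\right) 0 - 1\right) = - \frac{1 - \frac{1}{3}}{3} \cdot 41 \left(\left(-2\right) 0 - 1\right) = \left(- \frac{1}{3}\right) \frac{2}{3} \cdot 41 \left(0 - 1\right) = \left(- \frac{2}{9}\right) 41 \left(-1\right) = \left(- \frac{82}{9}\right) \left(-1\right) = \frac{82}{9}$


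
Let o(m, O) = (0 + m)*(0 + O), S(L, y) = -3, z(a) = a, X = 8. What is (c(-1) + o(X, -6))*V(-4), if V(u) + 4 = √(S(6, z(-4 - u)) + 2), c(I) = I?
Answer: 196 - 49*I ≈ 196.0 - 49.0*I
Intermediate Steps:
o(m, O) = O*m (o(m, O) = m*O = O*m)
V(u) = -4 + I (V(u) = -4 + √(-3 + 2) = -4 + √(-1) = -4 + I)
(c(-1) + o(X, -6))*V(-4) = (-1 - 6*8)*(-4 + I) = (-1 - 48)*(-4 + I) = -49*(-4 + I) = 196 - 49*I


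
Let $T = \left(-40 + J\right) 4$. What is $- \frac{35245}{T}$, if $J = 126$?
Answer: $- \frac{35245}{344} \approx -102.46$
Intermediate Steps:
$T = 344$ ($T = \left(-40 + 126\right) 4 = 86 \cdot 4 = 344$)
$- \frac{35245}{T} = - \frac{35245}{344}$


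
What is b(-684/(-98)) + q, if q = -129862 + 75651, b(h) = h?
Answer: -2655997/49 ≈ -54204.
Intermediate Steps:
q = -54211
b(-684/(-98)) + q = -684/(-98) - 54211 = -684*(-1/98) - 54211 = 342/49 - 54211 = -2655997/49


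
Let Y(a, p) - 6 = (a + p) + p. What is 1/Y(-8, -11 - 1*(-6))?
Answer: -1/12 ≈ -0.083333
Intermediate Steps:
Y(a, p) = 6 + a + 2*p (Y(a, p) = 6 + ((a + p) + p) = 6 + (a + 2*p) = 6 + a + 2*p)
1/Y(-8, -11 - 1*(-6)) = 1/(6 - 8 + 2*(-11 - 1*(-6))) = 1/(6 - 8 + 2*(-11 + 6)) = 1/(6 - 8 + 2*(-5)) = 1/(6 - 8 - 10) = 1/(-12) = -1/12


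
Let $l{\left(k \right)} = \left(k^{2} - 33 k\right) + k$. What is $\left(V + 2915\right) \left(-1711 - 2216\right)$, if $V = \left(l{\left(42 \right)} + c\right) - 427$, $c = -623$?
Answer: $-8973195$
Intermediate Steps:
$l{\left(k \right)} = k^{2} - 32 k$
$V = -630$ ($V = \left(42 \left(-32 + 42\right) - 623\right) - 427 = \left(42 \cdot 10 - 623\right) - 427 = \left(420 - 623\right) - 427 = -203 - 427 = -630$)
$\left(V + 2915\right) \left(-1711 - 2216\right) = \left(-630 + 2915\right) \left(-1711 - 2216\right) = 2285 \left(-3927\right) = -8973195$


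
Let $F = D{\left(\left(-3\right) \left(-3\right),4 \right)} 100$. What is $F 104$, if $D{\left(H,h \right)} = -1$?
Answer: $-10400$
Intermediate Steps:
$F = -100$ ($F = \left(-1\right) 100 = -100$)
$F 104 = \left(-100\right) 104 = -10400$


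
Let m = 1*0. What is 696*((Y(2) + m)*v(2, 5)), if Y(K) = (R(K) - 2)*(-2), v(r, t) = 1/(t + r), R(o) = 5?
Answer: -4176/7 ≈ -596.57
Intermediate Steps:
m = 0
v(r, t) = 1/(r + t)
Y(K) = -6 (Y(K) = (5 - 2)*(-2) = 3*(-2) = -6)
696*((Y(2) + m)*v(2, 5)) = 696*((-6 + 0)/(2 + 5)) = 696*(-6/7) = -4176/7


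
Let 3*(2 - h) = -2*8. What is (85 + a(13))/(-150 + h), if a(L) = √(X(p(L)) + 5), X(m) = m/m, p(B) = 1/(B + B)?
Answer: -255/428 - 3*√6/428 ≈ -0.61296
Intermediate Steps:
p(B) = 1/(2*B)
h = 22/3 (h = 2 - (-2)*8/3 = 2 - ⅓*(-16) = 2 + 16/3 = 22/3 ≈ 7.3333)
X(m) = 1
a(L) = √6 (a(L) = √(1 + 5) = √6)
(85 + a(13))/(-150 + h) = (85 + √6)/(-150 + 22/3) = (85 + √6)/(-428/3) = (85 + √6)*(-3/428) = -255/428 - 3*√6/428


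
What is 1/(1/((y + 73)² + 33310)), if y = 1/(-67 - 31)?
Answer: 371074649/9604 ≈ 38638.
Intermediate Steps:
y = -1/98 (y = 1/(-98) = -1/98 ≈ -0.010204)
1/(1/((y + 73)² + 33310)) = 1/(1/((-1/98 + 73)² + 33310)) = 1/(1/((7153/98)² + 33310)) = 1/(1/(51165409/9604 + 33310)) = 1/(1/(371074649/9604)) = 1/(9604/371074649) = 371074649/9604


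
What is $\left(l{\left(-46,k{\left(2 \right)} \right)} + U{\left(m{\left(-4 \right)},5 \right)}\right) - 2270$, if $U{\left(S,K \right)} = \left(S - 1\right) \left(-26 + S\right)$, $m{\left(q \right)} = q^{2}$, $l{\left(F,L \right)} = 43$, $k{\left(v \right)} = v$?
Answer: $-2377$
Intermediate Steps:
$U{\left(S,K \right)} = \left(-1 + S\right) \left(-26 + S\right)$
$\left(l{\left(-46,k{\left(2 \right)} \right)} + U{\left(m{\left(-4 \right)},5 \right)}\right) - 2270 = \left(43 + \left(26 + \left(\left(-4\right)^{2}\right)^{2} - 27 \left(-4\right)^{2}\right)\right) - 2270 = \left(43 + \left(26 + 16^{2} - 432\right)\right) - 2270 = \left(43 + \left(26 + 256 - 432\right)\right) - 2270 = \left(43 - 150\right) - 2270 = -107 - 2270 = -2377$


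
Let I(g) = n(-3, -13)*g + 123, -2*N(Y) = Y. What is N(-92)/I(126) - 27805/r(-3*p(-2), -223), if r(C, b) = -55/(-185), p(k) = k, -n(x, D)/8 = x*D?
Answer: -40317055871/431079 ≈ -93526.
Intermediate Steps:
n(x, D) = -8*D*x (n(x, D) = -8*x*D = -8*D*x)
N(Y) = -Y/2
r(C, b) = 11/37 (r(C, b) = -55*(-1/185) = 11/37)
I(g) = 123 - 312*g (I(g) = (-8*(-13)*(-3))*g + 123 = -312*g + 123 = 123 - 312*g)
N(-92)/I(126) - 27805/r(-3*p(-2), -223) = (-½*(-92))/(123 - 312*126) - 27805/11/37 = 46/(123 - 39312) - 27805*37/11 = 46/(-39189) - 1028785/11 = 46*(-1/39189) - 1028785/11 = -46/39189 - 1028785/11 = -40317055871/431079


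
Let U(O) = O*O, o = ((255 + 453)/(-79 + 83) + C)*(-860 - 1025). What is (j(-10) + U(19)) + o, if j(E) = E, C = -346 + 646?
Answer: -898794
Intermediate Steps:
C = 300
o = -899145 (o = ((255 + 453)/(-79 + 83) + 300)*(-860 - 1025) = (708/4 + 300)*(-1885) = (708*(¼) + 300)*(-1885) = (177 + 300)*(-1885) = 477*(-1885) = -899145)
U(O) = O²
(j(-10) + U(19)) + o = (-10 + 19²) - 899145 = (-10 + 361) - 899145 = 351 - 899145 = -898794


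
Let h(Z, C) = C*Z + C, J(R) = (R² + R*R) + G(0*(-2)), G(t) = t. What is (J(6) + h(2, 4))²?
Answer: 7056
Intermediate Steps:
J(R) = 2*R² (J(R) = (R² + R*R) + 0*(-2) = (R² + R²) + 0 = 2*R² + 0 = 2*R²)
h(Z, C) = C + C*Z
(J(6) + h(2, 4))² = (2*6² + 4*(1 + 2))² = (2*36 + 4*3)² = (72 + 12)² = 84² = 7056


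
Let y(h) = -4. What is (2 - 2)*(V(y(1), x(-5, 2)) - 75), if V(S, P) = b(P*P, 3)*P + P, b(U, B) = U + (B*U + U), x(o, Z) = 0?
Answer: 0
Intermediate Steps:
b(U, B) = 2*U + B*U (b(U, B) = U + (U + B*U) = 2*U + B*U)
V(S, P) = P + 5*P³ (V(S, P) = ((P*P)*(2 + 3))*P + P = (P²*5)*P + P = (5*P²)*P + P = 5*P³ + P = P + 5*P³)
(2 - 2)*(V(y(1), x(-5, 2)) - 75) = (2 - 2)*((0 + 5*0³) - 75) = 0*((0 + 5*0) - 75) = 0*((0 + 0) - 75) = 0*(0 - 75) = 0*(-75) = 0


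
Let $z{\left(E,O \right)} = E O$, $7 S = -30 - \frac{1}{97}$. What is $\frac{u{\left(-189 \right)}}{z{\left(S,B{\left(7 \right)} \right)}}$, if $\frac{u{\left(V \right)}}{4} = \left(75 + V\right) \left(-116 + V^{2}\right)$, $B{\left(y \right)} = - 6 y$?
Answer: $- \frac{262480060}{2911} \approx -90168.0$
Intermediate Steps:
$u{\left(V \right)} = 4 \left(-116 + V^{2}\right) \left(75 + V\right)$ ($u{\left(V \right)} = 4 \left(75 + V\right) \left(-116 + V^{2}\right) = 4 \left(-116 + V^{2}\right) \left(75 + V\right)$)
$S = - \frac{2911}{679}$ ($S = \frac{-30 - \frac{1}{97}}{7} = \frac{1}{7} \left(- \frac{2911}{97}\right) = - \frac{2911}{679} \approx -4.2872$)
$\frac{u{\left(-189 \right)}}{z{\left(S,B{\left(7 \right)} \right)}} = \frac{-34800 - -87696 + 4 \left(-189\right)^{3} + 300 \left(-189\right)^{2}}{\left(- \frac{2911}{679}\right) \left(\left(-6\right) 7\right)} = \frac{-34800 + 87696 + 4 \left(-6751269\right) + 300 \cdot 35721}{\left(- \frac{2911}{679}\right) \left(-42\right)} = \frac{-34800 + 87696 - 27005076 + 10716300}{\frac{17466}{97}} = \left(-16235880\right) \frac{97}{17466} = - \frac{262480060}{2911}$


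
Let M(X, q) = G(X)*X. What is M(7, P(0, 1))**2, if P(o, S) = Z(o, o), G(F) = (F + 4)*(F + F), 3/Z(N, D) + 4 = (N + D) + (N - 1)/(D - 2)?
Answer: 1162084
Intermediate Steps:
Z(N, D) = 3/(-4 + D + N + (-1 + N)/(-2 + D)) (Z(N, D) = 3/(-4 + ((N + D) + (N - 1)/(D - 2))) = 3/(-4 + ((D + N) + (-1 + N)/(-2 + D))) = 3/(-4 + (D + N + (-1 + N)/(-2 + D))) = 3/(-4 + D + N + (-1 + N)/(-2 + D)))
G(F) = 2*F*(4 + F) (G(F) = (4 + F)*(2*F) = 2*F*(4 + F))
P(o, S) = 3*(-2 + o)/(7 - 7*o + 2*o**2) (P(o, S) = 3*(-2 + o)/(7 + o**2 - o - 6*o + o*o) = 3*(-2 + o)/(7 + o**2 - o - 6*o + o**2) = 3*(-2 + o)/(7 - 7*o + 2*o**2))
M(X, q) = 2*X**2*(4 + X) (M(X, q) = (2*X*(4 + X))*X = 2*X**2*(4 + X))
M(7, P(0, 1))**2 = (2*7**2*(4 + 7))**2 = (2*49*11)**2 = 1078**2 = 1162084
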